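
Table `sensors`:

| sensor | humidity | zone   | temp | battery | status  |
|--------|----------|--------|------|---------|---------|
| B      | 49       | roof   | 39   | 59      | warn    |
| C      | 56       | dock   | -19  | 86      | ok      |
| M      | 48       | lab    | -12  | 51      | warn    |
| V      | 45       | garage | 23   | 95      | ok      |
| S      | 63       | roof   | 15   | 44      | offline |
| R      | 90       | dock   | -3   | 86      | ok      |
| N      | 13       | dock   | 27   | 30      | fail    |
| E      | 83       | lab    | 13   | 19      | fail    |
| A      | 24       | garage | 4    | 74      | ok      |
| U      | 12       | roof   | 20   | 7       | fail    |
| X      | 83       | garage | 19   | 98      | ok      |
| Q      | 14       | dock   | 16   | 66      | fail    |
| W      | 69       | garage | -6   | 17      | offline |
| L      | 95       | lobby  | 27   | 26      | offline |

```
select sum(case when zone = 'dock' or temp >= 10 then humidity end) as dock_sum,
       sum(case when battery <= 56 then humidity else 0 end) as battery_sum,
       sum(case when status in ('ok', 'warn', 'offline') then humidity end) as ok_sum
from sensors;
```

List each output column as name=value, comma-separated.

[dock_sum: zone = 'dock' or temp >= 10]
sensor=B: ✓ → 49
sensor=C: ✓ → 56
sensor=M: ✗
sensor=V: ✓ → 45
sensor=S: ✓ → 63
sensor=R: ✓ → 90
sensor=N: ✓ → 13
sensor=E: ✓ → 83
sensor=A: ✗
sensor=U: ✓ → 12
sensor=X: ✓ → 83
sensor=Q: ✓ → 14
sensor=W: ✗
sensor=L: ✓ → 95
dock_sum = 49 + 56 + 45 + 63 + 90 + 13 + 83 + 12 + 83 + 14 + 95 = 603
—
[battery_sum: battery <= 56]
sensor=B: ✗
sensor=C: ✗
sensor=M: ✓ → 48
sensor=V: ✗
sensor=S: ✓ → 63
sensor=R: ✗
sensor=N: ✓ → 13
sensor=E: ✓ → 83
sensor=A: ✗
sensor=U: ✓ → 12
sensor=X: ✗
sensor=Q: ✗
sensor=W: ✓ → 69
sensor=L: ✓ → 95
battery_sum = 48 + 63 + 13 + 83 + 12 + 69 + 95 = 383
—
[ok_sum: status in ('ok', 'warn', 'offline')]
sensor=B: ✓ → 49
sensor=C: ✓ → 56
sensor=M: ✓ → 48
sensor=V: ✓ → 45
sensor=S: ✓ → 63
sensor=R: ✓ → 90
sensor=N: ✗
sensor=E: ✗
sensor=A: ✓ → 24
sensor=U: ✗
sensor=X: ✓ → 83
sensor=Q: ✗
sensor=W: ✓ → 69
sensor=L: ✓ → 95
ok_sum = 49 + 56 + 48 + 45 + 63 + 90 + 24 + 83 + 69 + 95 = 622

dock_sum=603, battery_sum=383, ok_sum=622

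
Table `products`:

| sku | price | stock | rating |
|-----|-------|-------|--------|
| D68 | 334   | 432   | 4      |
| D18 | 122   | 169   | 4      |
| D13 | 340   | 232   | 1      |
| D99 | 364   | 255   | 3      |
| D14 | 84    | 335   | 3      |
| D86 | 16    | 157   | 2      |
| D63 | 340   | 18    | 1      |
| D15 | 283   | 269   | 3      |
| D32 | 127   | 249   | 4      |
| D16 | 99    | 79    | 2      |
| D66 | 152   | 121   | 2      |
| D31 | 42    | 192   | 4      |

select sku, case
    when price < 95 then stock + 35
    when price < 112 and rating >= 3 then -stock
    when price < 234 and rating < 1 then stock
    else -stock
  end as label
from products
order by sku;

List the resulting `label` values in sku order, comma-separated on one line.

-232, 370, -269, -79, -169, 227, -249, -18, -121, -432, 192, -255

sku=D13: ELSE → -232
sku=D14: price < 95 → 370
sku=D15: ELSE → -269
sku=D16: ELSE → -79
sku=D18: ELSE → -169
sku=D31: price < 95 → 227
sku=D32: ELSE → -249
sku=D63: ELSE → -18
sku=D66: ELSE → -121
sku=D68: ELSE → -432
sku=D86: price < 95 → 192
sku=D99: ELSE → -255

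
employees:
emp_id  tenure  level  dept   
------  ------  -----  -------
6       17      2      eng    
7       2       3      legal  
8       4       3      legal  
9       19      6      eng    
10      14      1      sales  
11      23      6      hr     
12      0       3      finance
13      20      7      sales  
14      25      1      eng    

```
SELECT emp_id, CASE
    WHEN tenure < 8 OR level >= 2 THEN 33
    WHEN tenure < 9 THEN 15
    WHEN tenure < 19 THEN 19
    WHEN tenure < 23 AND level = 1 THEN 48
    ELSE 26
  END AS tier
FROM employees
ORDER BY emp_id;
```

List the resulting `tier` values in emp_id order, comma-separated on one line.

emp_id=6: tenure < 8 OR level >= 2 → 33
emp_id=7: tenure < 8 OR level >= 2 → 33
emp_id=8: tenure < 8 OR level >= 2 → 33
emp_id=9: tenure < 8 OR level >= 2 → 33
emp_id=10: tenure < 19 → 19
emp_id=11: tenure < 8 OR level >= 2 → 33
emp_id=12: tenure < 8 OR level >= 2 → 33
emp_id=13: tenure < 8 OR level >= 2 → 33
emp_id=14: ELSE → 26

33, 33, 33, 33, 19, 33, 33, 33, 26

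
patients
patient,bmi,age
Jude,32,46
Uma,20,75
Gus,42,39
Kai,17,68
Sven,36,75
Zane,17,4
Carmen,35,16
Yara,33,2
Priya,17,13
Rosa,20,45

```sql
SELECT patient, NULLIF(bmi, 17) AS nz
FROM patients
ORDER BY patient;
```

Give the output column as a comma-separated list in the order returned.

patient=Carmen: bmi=35 vs 17: differ → 35
patient=Gus: bmi=42 vs 17: differ → 42
patient=Jude: bmi=32 vs 17: differ → 32
patient=Kai: bmi=17 vs 17: equal → NULL
patient=Priya: bmi=17 vs 17: equal → NULL
patient=Rosa: bmi=20 vs 17: differ → 20
patient=Sven: bmi=36 vs 17: differ → 36
patient=Uma: bmi=20 vs 17: differ → 20
patient=Yara: bmi=33 vs 17: differ → 33
patient=Zane: bmi=17 vs 17: equal → NULL

35, 42, 32, NULL, NULL, 20, 36, 20, 33, NULL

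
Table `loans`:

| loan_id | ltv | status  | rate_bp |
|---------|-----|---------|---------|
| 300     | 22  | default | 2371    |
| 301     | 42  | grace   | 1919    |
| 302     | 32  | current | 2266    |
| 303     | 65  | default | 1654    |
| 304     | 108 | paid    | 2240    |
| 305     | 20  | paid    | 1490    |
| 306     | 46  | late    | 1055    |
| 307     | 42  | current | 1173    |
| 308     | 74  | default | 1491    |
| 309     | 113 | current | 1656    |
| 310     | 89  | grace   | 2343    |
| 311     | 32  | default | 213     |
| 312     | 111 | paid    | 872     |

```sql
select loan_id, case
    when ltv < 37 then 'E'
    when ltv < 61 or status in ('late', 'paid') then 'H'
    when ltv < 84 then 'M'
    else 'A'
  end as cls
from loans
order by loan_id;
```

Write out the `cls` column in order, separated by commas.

E, H, E, M, H, E, H, H, M, A, A, E, H

loan_id=300: ltv < 37 → E
loan_id=301: ltv < 61 or status in ('late', 'paid') → H
loan_id=302: ltv < 37 → E
loan_id=303: ltv < 84 → M
loan_id=304: ltv < 61 or status in ('late', 'paid') → H
loan_id=305: ltv < 37 → E
loan_id=306: ltv < 61 or status in ('late', 'paid') → H
loan_id=307: ltv < 61 or status in ('late', 'paid') → H
loan_id=308: ltv < 84 → M
loan_id=309: ELSE → A
loan_id=310: ELSE → A
loan_id=311: ltv < 37 → E
loan_id=312: ltv < 61 or status in ('late', 'paid') → H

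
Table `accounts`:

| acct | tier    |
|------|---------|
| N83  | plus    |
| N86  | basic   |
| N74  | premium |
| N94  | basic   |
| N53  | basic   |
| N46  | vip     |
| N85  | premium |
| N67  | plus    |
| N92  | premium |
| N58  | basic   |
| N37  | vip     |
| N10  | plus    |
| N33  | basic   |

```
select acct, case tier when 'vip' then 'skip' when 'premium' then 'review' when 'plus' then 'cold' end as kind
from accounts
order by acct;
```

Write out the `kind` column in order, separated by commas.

acct=N10: tier='plus' → cold
acct=N33: (no match → NULL) → NULL
acct=N37: tier='vip' → skip
acct=N46: tier='vip' → skip
acct=N53: (no match → NULL) → NULL
acct=N58: (no match → NULL) → NULL
acct=N67: tier='plus' → cold
acct=N74: tier='premium' → review
acct=N83: tier='plus' → cold
acct=N85: tier='premium' → review
acct=N86: (no match → NULL) → NULL
acct=N92: tier='premium' → review
acct=N94: (no match → NULL) → NULL

cold, NULL, skip, skip, NULL, NULL, cold, review, cold, review, NULL, review, NULL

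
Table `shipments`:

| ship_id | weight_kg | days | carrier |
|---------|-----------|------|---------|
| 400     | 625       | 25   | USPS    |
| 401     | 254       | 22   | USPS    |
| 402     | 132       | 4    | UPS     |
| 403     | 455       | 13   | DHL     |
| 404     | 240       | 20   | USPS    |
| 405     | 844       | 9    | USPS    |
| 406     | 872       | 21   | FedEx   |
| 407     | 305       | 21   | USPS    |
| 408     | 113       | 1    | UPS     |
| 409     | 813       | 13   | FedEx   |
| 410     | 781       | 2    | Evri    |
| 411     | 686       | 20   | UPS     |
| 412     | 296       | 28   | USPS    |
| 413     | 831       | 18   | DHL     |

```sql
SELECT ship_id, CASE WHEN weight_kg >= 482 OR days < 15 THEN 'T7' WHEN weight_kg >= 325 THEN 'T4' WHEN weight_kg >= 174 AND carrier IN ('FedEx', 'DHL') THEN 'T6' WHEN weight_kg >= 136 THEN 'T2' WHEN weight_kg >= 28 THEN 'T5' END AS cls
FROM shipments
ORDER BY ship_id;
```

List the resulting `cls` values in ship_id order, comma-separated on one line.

ship_id=400: weight_kg >= 482 OR days < 15 → T7
ship_id=401: weight_kg >= 136 → T2
ship_id=402: weight_kg >= 482 OR days < 15 → T7
ship_id=403: weight_kg >= 482 OR days < 15 → T7
ship_id=404: weight_kg >= 136 → T2
ship_id=405: weight_kg >= 482 OR days < 15 → T7
ship_id=406: weight_kg >= 482 OR days < 15 → T7
ship_id=407: weight_kg >= 136 → T2
ship_id=408: weight_kg >= 482 OR days < 15 → T7
ship_id=409: weight_kg >= 482 OR days < 15 → T7
ship_id=410: weight_kg >= 482 OR days < 15 → T7
ship_id=411: weight_kg >= 482 OR days < 15 → T7
ship_id=412: weight_kg >= 136 → T2
ship_id=413: weight_kg >= 482 OR days < 15 → T7

T7, T2, T7, T7, T2, T7, T7, T2, T7, T7, T7, T7, T2, T7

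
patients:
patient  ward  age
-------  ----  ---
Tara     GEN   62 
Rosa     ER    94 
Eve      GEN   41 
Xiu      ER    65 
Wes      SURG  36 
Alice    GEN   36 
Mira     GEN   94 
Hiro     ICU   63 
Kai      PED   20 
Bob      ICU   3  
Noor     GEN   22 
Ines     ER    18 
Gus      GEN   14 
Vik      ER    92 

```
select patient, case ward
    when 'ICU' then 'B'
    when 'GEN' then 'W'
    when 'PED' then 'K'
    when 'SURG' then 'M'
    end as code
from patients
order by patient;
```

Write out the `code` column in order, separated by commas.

patient=Alice: ward='GEN' → W
patient=Bob: ward='ICU' → B
patient=Eve: ward='GEN' → W
patient=Gus: ward='GEN' → W
patient=Hiro: ward='ICU' → B
patient=Ines: (no match → NULL) → NULL
patient=Kai: ward='PED' → K
patient=Mira: ward='GEN' → W
patient=Noor: ward='GEN' → W
patient=Rosa: (no match → NULL) → NULL
patient=Tara: ward='GEN' → W
patient=Vik: (no match → NULL) → NULL
patient=Wes: ward='SURG' → M
patient=Xiu: (no match → NULL) → NULL

W, B, W, W, B, NULL, K, W, W, NULL, W, NULL, M, NULL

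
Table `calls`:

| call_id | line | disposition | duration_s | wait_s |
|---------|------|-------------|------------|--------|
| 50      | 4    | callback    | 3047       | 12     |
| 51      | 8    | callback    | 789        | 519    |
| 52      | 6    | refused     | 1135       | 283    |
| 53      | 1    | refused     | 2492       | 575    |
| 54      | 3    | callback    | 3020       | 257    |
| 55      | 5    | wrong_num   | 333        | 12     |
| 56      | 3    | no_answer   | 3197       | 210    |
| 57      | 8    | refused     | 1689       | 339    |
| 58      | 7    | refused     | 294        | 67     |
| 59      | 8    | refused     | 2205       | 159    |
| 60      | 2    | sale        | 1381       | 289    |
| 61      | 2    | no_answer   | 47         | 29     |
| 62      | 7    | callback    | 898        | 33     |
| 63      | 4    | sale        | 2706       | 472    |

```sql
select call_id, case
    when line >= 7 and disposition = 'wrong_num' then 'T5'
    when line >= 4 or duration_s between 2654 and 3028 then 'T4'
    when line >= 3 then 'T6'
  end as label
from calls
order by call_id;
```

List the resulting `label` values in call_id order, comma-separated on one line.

T4, T4, T4, NULL, T4, T4, T6, T4, T4, T4, NULL, NULL, T4, T4

call_id=50: line >= 4 or duration_s between 2654 and 3028 → T4
call_id=51: line >= 4 or duration_s between 2654 and 3028 → T4
call_id=52: line >= 4 or duration_s between 2654 and 3028 → T4
call_id=53: (no match → NULL) → NULL
call_id=54: line >= 4 or duration_s between 2654 and 3028 → T4
call_id=55: line >= 4 or duration_s between 2654 and 3028 → T4
call_id=56: line >= 3 → T6
call_id=57: line >= 4 or duration_s between 2654 and 3028 → T4
call_id=58: line >= 4 or duration_s between 2654 and 3028 → T4
call_id=59: line >= 4 or duration_s between 2654 and 3028 → T4
call_id=60: (no match → NULL) → NULL
call_id=61: (no match → NULL) → NULL
call_id=62: line >= 4 or duration_s between 2654 and 3028 → T4
call_id=63: line >= 4 or duration_s between 2654 and 3028 → T4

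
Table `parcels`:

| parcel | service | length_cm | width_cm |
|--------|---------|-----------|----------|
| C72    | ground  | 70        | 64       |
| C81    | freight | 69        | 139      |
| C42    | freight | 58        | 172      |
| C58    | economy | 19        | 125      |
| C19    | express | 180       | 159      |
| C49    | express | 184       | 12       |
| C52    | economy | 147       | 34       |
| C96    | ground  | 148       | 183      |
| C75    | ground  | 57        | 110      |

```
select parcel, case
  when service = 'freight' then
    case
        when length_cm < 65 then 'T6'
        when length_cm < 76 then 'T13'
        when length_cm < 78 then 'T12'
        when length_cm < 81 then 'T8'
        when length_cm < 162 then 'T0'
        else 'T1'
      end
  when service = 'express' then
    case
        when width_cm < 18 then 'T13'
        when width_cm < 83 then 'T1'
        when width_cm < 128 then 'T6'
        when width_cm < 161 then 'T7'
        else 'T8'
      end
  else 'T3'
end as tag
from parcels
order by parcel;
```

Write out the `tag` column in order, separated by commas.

parcel=C19: service='express' → inner[width_cm < 161] → T7
parcel=C42: service='freight' → inner[length_cm < 65] → T6
parcel=C49: service='express' → inner[width_cm < 18] → T13
parcel=C52: service='economy' → outer ELSE → T3
parcel=C58: service='economy' → outer ELSE → T3
parcel=C72: service='ground' → outer ELSE → T3
parcel=C75: service='ground' → outer ELSE → T3
parcel=C81: service='freight' → inner[length_cm < 76] → T13
parcel=C96: service='ground' → outer ELSE → T3

T7, T6, T13, T3, T3, T3, T3, T13, T3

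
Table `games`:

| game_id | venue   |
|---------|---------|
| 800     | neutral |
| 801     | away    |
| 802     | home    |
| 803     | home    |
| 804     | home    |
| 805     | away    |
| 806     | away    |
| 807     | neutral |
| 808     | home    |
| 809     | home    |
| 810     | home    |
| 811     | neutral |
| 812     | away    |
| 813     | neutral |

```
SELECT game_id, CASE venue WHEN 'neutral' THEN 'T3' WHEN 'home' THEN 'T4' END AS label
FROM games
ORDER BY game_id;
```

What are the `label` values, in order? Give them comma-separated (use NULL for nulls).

game_id=800: venue='neutral' → T3
game_id=801: (no match → NULL) → NULL
game_id=802: venue='home' → T4
game_id=803: venue='home' → T4
game_id=804: venue='home' → T4
game_id=805: (no match → NULL) → NULL
game_id=806: (no match → NULL) → NULL
game_id=807: venue='neutral' → T3
game_id=808: venue='home' → T4
game_id=809: venue='home' → T4
game_id=810: venue='home' → T4
game_id=811: venue='neutral' → T3
game_id=812: (no match → NULL) → NULL
game_id=813: venue='neutral' → T3

T3, NULL, T4, T4, T4, NULL, NULL, T3, T4, T4, T4, T3, NULL, T3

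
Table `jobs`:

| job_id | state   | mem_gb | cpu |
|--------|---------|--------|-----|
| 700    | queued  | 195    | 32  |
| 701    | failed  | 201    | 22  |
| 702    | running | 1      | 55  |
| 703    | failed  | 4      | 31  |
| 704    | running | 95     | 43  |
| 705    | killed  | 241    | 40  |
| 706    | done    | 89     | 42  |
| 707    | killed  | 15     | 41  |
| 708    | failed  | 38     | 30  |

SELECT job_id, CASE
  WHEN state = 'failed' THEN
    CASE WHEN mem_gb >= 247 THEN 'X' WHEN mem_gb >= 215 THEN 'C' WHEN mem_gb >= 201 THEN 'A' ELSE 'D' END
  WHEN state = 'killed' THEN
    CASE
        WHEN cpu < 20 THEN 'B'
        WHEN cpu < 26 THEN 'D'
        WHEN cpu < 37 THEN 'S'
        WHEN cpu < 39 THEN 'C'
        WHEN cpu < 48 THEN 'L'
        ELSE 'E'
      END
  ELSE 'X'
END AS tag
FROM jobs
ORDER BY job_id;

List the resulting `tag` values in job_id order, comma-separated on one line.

job_id=700: state='queued' → outer ELSE → X
job_id=701: state='failed' → inner[mem_gb >= 201] → A
job_id=702: state='running' → outer ELSE → X
job_id=703: state='failed' → inner[ELSE] → D
job_id=704: state='running' → outer ELSE → X
job_id=705: state='killed' → inner[cpu < 48] → L
job_id=706: state='done' → outer ELSE → X
job_id=707: state='killed' → inner[cpu < 48] → L
job_id=708: state='failed' → inner[ELSE] → D

X, A, X, D, X, L, X, L, D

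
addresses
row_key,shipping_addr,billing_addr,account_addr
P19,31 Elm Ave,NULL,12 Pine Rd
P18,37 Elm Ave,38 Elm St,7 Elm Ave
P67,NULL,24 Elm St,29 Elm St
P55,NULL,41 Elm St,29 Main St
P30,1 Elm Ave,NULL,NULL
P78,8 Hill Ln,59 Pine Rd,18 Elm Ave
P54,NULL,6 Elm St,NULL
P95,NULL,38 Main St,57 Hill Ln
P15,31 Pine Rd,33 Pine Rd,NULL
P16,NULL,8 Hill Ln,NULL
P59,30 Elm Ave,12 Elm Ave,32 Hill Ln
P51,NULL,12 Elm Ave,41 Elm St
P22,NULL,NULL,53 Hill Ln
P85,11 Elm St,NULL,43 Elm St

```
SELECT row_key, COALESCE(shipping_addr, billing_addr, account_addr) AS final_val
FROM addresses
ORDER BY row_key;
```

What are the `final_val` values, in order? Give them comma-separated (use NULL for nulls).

row_key=P15: shipping_addr=31 Pine Rd → 31 Pine Rd
row_key=P16: shipping_addr=NULL, billing_addr=8 Hill Ln → 8 Hill Ln
row_key=P18: shipping_addr=37 Elm Ave → 37 Elm Ave
row_key=P19: shipping_addr=31 Elm Ave → 31 Elm Ave
row_key=P22: shipping_addr=NULL, billing_addr=NULL, account_addr=53 Hill Ln → 53 Hill Ln
row_key=P30: shipping_addr=1 Elm Ave → 1 Elm Ave
row_key=P51: shipping_addr=NULL, billing_addr=12 Elm Ave → 12 Elm Ave
row_key=P54: shipping_addr=NULL, billing_addr=6 Elm St → 6 Elm St
row_key=P55: shipping_addr=NULL, billing_addr=41 Elm St → 41 Elm St
row_key=P59: shipping_addr=30 Elm Ave → 30 Elm Ave
row_key=P67: shipping_addr=NULL, billing_addr=24 Elm St → 24 Elm St
row_key=P78: shipping_addr=8 Hill Ln → 8 Hill Ln
row_key=P85: shipping_addr=11 Elm St → 11 Elm St
row_key=P95: shipping_addr=NULL, billing_addr=38 Main St → 38 Main St

31 Pine Rd, 8 Hill Ln, 37 Elm Ave, 31 Elm Ave, 53 Hill Ln, 1 Elm Ave, 12 Elm Ave, 6 Elm St, 41 Elm St, 30 Elm Ave, 24 Elm St, 8 Hill Ln, 11 Elm St, 38 Main St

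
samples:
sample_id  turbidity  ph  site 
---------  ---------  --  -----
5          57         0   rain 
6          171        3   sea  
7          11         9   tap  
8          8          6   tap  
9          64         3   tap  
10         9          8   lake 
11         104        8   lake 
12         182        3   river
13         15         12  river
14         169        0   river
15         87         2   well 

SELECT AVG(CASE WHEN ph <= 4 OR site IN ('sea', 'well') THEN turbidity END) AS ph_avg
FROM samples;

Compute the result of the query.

sample_id=5: ✓ → 57
sample_id=6: ✓ → 171
sample_id=7: ✗
sample_id=8: ✗
sample_id=9: ✓ → 64
sample_id=10: ✗
sample_id=11: ✗
sample_id=12: ✓ → 182
sample_id=13: ✗
sample_id=14: ✓ → 169
sample_id=15: ✓ → 87
ph_avg = (57 + 171 + 64 + 182 + 169 + 87) / 6 = 121.6666666667

121.6666666667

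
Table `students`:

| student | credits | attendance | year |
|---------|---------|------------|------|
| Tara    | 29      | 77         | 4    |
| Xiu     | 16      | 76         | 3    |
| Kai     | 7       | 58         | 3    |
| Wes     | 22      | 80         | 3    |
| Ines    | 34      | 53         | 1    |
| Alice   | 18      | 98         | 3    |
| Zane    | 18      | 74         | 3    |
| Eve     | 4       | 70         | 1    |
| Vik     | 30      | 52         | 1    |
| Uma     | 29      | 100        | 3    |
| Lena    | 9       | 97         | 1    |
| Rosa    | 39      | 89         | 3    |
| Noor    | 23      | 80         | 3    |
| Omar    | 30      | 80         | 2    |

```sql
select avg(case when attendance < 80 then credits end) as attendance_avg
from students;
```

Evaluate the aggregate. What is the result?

student=Tara: ✓ → 29
student=Xiu: ✓ → 16
student=Kai: ✓ → 7
student=Wes: ✗
student=Ines: ✓ → 34
student=Alice: ✗
student=Zane: ✓ → 18
student=Eve: ✓ → 4
student=Vik: ✓ → 30
student=Uma: ✗
student=Lena: ✗
student=Rosa: ✗
student=Noor: ✗
student=Omar: ✗
attendance_avg = (29 + 16 + 7 + 34 + 18 + 4 + 30) / 7 = 19.7142857143

19.7142857143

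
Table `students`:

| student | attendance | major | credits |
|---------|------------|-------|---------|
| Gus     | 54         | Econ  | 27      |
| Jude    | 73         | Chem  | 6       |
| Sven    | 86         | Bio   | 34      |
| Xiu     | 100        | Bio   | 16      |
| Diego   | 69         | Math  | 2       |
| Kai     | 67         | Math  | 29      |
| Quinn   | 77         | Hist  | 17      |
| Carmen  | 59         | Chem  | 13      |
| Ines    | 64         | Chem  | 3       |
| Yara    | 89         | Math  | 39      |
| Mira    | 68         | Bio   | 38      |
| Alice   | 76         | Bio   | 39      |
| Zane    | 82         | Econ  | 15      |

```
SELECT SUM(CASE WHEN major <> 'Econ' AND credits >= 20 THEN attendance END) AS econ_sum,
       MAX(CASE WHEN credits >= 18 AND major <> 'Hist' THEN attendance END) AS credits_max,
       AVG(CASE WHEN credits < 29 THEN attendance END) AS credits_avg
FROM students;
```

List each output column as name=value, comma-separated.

[econ_sum: major <> 'Econ' AND credits >= 20]
student=Gus: ✗
student=Jude: ✗
student=Sven: ✓ → 86
student=Xiu: ✗
student=Diego: ✗
student=Kai: ✓ → 67
student=Quinn: ✗
student=Carmen: ✗
student=Ines: ✗
student=Yara: ✓ → 89
student=Mira: ✓ → 68
student=Alice: ✓ → 76
student=Zane: ✗
econ_sum = 86 + 67 + 89 + 68 + 76 = 386
—
[credits_max: credits >= 18 AND major <> 'Hist']
student=Gus: ✓ → 54
student=Jude: ✗
student=Sven: ✓ → 86
student=Xiu: ✗
student=Diego: ✗
student=Kai: ✓ → 67
student=Quinn: ✗
student=Carmen: ✗
student=Ines: ✗
student=Yara: ✓ → 89
student=Mira: ✓ → 68
student=Alice: ✓ → 76
student=Zane: ✗
credits_max = MAX(54, 86, 67, 89, 68, 76) = 89
—
[credits_avg: credits < 29]
student=Gus: ✓ → 54
student=Jude: ✓ → 73
student=Sven: ✗
student=Xiu: ✓ → 100
student=Diego: ✓ → 69
student=Kai: ✗
student=Quinn: ✓ → 77
student=Carmen: ✓ → 59
student=Ines: ✓ → 64
student=Yara: ✗
student=Mira: ✗
student=Alice: ✗
student=Zane: ✓ → 82
credits_avg = (54 + 73 + 100 + 69 + 77 + 59 + 64 + 82) / 8 = 72.25

econ_sum=386, credits_max=89, credits_avg=72.25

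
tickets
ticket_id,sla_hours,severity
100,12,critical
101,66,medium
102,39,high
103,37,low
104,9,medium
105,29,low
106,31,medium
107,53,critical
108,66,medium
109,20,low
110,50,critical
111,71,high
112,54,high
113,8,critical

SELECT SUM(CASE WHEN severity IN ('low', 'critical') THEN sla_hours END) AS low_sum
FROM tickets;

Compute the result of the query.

209

ticket_id=100: ✓ → 12
ticket_id=101: ✗
ticket_id=102: ✗
ticket_id=103: ✓ → 37
ticket_id=104: ✗
ticket_id=105: ✓ → 29
ticket_id=106: ✗
ticket_id=107: ✓ → 53
ticket_id=108: ✗
ticket_id=109: ✓ → 20
ticket_id=110: ✓ → 50
ticket_id=111: ✗
ticket_id=112: ✗
ticket_id=113: ✓ → 8
low_sum = 12 + 37 + 29 + 53 + 20 + 50 + 8 = 209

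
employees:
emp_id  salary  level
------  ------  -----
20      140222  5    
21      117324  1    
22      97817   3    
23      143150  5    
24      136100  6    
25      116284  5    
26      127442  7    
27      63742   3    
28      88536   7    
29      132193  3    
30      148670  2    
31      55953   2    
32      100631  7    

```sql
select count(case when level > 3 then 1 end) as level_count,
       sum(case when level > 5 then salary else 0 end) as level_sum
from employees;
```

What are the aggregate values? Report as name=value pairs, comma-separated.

[level_count: level > 3]
emp_id=20: ✓ → 1
emp_id=21: ✗
emp_id=22: ✗
emp_id=23: ✓ → 1
emp_id=24: ✓ → 1
emp_id=25: ✓ → 1
emp_id=26: ✓ → 1
emp_id=27: ✗
emp_id=28: ✓ → 1
emp_id=29: ✗
emp_id=30: ✗
emp_id=31: ✗
emp_id=32: ✓ → 1
level_count = COUNT(1, 1, 1, 1, 1, 1, 1) = 7
—
[level_sum: level > 5]
emp_id=20: ✗
emp_id=21: ✗
emp_id=22: ✗
emp_id=23: ✗
emp_id=24: ✓ → 136100
emp_id=25: ✗
emp_id=26: ✓ → 127442
emp_id=27: ✗
emp_id=28: ✓ → 88536
emp_id=29: ✗
emp_id=30: ✗
emp_id=31: ✗
emp_id=32: ✓ → 100631
level_sum = 136100 + 127442 + 88536 + 100631 = 452709

level_count=7, level_sum=452709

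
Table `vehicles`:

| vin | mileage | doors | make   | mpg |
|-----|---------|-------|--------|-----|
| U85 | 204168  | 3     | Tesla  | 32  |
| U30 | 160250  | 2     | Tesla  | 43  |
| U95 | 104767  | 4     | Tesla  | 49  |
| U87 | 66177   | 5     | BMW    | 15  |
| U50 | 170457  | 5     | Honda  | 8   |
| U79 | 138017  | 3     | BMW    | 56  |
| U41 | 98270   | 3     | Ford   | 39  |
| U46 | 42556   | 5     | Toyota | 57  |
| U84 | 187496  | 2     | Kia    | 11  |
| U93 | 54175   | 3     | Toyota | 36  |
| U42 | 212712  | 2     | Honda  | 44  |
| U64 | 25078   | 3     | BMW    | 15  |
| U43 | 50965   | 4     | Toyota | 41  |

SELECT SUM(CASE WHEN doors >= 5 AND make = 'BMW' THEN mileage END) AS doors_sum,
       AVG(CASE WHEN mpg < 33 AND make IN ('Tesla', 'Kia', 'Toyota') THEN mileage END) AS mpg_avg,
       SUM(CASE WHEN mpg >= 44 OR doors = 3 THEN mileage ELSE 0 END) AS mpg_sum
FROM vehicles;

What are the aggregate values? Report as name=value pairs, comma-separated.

doors_sum=66177, mpg_avg=195832, mpg_sum=879743

[doors_sum: doors >= 5 AND make = 'BMW']
vin=U85: ✗
vin=U30: ✗
vin=U95: ✗
vin=U87: ✓ → 66177
vin=U50: ✗
vin=U79: ✗
vin=U41: ✗
vin=U46: ✗
vin=U84: ✗
vin=U93: ✗
vin=U42: ✗
vin=U64: ✗
vin=U43: ✗
doors_sum = 66177
—
[mpg_avg: mpg < 33 AND make IN ('Tesla', 'Kia', 'Toyota')]
vin=U85: ✓ → 204168
vin=U30: ✗
vin=U95: ✗
vin=U87: ✗
vin=U50: ✗
vin=U79: ✗
vin=U41: ✗
vin=U46: ✗
vin=U84: ✓ → 187496
vin=U93: ✗
vin=U42: ✗
vin=U64: ✗
vin=U43: ✗
mpg_avg = (204168 + 187496) / 2 = 195832
—
[mpg_sum: mpg >= 44 OR doors = 3]
vin=U85: ✓ → 204168
vin=U30: ✗
vin=U95: ✓ → 104767
vin=U87: ✗
vin=U50: ✗
vin=U79: ✓ → 138017
vin=U41: ✓ → 98270
vin=U46: ✓ → 42556
vin=U84: ✗
vin=U93: ✓ → 54175
vin=U42: ✓ → 212712
vin=U64: ✓ → 25078
vin=U43: ✗
mpg_sum = 204168 + 104767 + 138017 + 98270 + 42556 + 54175 + 212712 + 25078 = 879743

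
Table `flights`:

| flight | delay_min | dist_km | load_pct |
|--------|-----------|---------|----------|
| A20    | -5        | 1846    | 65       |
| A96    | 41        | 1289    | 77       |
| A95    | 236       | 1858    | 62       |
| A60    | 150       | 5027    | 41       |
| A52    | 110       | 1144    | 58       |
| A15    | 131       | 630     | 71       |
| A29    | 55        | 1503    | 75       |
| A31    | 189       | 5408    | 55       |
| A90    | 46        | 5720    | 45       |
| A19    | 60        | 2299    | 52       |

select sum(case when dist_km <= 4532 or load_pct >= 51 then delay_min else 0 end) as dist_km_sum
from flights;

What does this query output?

817

flight=A20: ✓ → -5
flight=A96: ✓ → 41
flight=A95: ✓ → 236
flight=A60: ✗
flight=A52: ✓ → 110
flight=A15: ✓ → 131
flight=A29: ✓ → 55
flight=A31: ✓ → 189
flight=A90: ✗
flight=A19: ✓ → 60
dist_km_sum = -5 + 41 + 236 + 110 + 131 + 55 + 189 + 60 = 817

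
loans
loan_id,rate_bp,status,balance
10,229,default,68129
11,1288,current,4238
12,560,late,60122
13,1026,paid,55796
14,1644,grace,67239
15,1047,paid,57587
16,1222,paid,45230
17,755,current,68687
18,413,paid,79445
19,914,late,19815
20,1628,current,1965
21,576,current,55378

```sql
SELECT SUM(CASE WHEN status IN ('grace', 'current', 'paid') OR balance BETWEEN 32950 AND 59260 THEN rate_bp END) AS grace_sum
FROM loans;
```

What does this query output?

loan_id=10: ✗
loan_id=11: ✓ → 1288
loan_id=12: ✗
loan_id=13: ✓ → 1026
loan_id=14: ✓ → 1644
loan_id=15: ✓ → 1047
loan_id=16: ✓ → 1222
loan_id=17: ✓ → 755
loan_id=18: ✓ → 413
loan_id=19: ✗
loan_id=20: ✓ → 1628
loan_id=21: ✓ → 576
grace_sum = 1288 + 1026 + 1644 + 1047 + 1222 + 755 + 413 + 1628 + 576 = 9599

9599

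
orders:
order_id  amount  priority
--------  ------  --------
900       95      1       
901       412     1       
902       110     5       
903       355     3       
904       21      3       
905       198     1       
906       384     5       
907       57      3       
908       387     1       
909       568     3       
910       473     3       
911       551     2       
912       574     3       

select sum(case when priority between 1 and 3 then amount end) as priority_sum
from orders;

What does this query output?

order_id=900: ✓ → 95
order_id=901: ✓ → 412
order_id=902: ✗
order_id=903: ✓ → 355
order_id=904: ✓ → 21
order_id=905: ✓ → 198
order_id=906: ✗
order_id=907: ✓ → 57
order_id=908: ✓ → 387
order_id=909: ✓ → 568
order_id=910: ✓ → 473
order_id=911: ✓ → 551
order_id=912: ✓ → 574
priority_sum = 95 + 412 + 355 + 21 + 198 + 57 + 387 + 568 + 473 + 551 + 574 = 3691

3691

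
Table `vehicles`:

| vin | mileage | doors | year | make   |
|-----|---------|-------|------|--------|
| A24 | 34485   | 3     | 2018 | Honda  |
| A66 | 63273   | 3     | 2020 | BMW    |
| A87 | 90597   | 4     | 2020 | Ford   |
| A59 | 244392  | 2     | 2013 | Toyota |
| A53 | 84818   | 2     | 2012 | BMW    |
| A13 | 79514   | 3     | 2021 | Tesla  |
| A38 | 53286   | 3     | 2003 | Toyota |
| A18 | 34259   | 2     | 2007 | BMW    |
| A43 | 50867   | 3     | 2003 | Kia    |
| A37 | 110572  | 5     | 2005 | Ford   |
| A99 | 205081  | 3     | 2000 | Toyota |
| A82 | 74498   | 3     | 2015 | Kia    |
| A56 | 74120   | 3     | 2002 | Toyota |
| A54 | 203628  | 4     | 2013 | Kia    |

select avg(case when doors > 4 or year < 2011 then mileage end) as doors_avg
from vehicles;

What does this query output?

vin=A24: ✗
vin=A66: ✗
vin=A87: ✗
vin=A59: ✗
vin=A53: ✗
vin=A13: ✗
vin=A38: ✓ → 53286
vin=A18: ✓ → 34259
vin=A43: ✓ → 50867
vin=A37: ✓ → 110572
vin=A99: ✓ → 205081
vin=A82: ✗
vin=A56: ✓ → 74120
vin=A54: ✗
doors_avg = (53286 + 34259 + 50867 + 110572 + 205081 + 74120) / 6 = 88030.8333333333

88030.8333333333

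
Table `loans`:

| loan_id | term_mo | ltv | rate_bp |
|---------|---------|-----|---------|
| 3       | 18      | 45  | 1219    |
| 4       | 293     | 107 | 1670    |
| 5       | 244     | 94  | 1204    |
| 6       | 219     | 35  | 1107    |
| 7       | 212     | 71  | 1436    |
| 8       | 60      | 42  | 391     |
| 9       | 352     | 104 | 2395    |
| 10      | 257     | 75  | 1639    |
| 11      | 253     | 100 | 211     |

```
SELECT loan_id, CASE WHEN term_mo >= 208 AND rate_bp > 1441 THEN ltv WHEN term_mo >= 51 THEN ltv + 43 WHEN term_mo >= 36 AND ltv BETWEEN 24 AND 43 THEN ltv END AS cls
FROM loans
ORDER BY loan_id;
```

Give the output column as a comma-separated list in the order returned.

loan_id=3: (no match → NULL) → NULL
loan_id=4: term_mo >= 208 AND rate_bp > 1441 → 107
loan_id=5: term_mo >= 51 → 137
loan_id=6: term_mo >= 51 → 78
loan_id=7: term_mo >= 51 → 114
loan_id=8: term_mo >= 51 → 85
loan_id=9: term_mo >= 208 AND rate_bp > 1441 → 104
loan_id=10: term_mo >= 208 AND rate_bp > 1441 → 75
loan_id=11: term_mo >= 51 → 143

NULL, 107, 137, 78, 114, 85, 104, 75, 143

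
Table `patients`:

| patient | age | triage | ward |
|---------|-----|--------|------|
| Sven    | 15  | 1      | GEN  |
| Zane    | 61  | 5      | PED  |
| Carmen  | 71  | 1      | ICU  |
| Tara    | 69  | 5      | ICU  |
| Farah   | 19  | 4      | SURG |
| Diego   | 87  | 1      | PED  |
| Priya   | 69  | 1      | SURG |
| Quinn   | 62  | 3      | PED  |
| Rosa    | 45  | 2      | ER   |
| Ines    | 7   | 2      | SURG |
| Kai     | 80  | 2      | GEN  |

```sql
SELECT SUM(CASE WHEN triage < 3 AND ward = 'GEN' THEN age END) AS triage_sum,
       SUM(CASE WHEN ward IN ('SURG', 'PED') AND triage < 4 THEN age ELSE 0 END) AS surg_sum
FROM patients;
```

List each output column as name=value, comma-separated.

[triage_sum: triage < 3 AND ward = 'GEN']
patient=Sven: ✓ → 15
patient=Zane: ✗
patient=Carmen: ✗
patient=Tara: ✗
patient=Farah: ✗
patient=Diego: ✗
patient=Priya: ✗
patient=Quinn: ✗
patient=Rosa: ✗
patient=Ines: ✗
patient=Kai: ✓ → 80
triage_sum = 15 + 80 = 95
—
[surg_sum: ward IN ('SURG', 'PED') AND triage < 4]
patient=Sven: ✗
patient=Zane: ✗
patient=Carmen: ✗
patient=Tara: ✗
patient=Farah: ✗
patient=Diego: ✓ → 87
patient=Priya: ✓ → 69
patient=Quinn: ✓ → 62
patient=Rosa: ✗
patient=Ines: ✓ → 7
patient=Kai: ✗
surg_sum = 87 + 69 + 62 + 7 = 225

triage_sum=95, surg_sum=225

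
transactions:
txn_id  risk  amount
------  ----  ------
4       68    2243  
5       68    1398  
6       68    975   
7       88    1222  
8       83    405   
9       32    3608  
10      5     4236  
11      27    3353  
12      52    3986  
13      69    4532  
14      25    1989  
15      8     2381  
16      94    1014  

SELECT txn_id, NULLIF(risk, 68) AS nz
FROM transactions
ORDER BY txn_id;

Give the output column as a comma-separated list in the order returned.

txn_id=4: risk=68 vs 68: equal → NULL
txn_id=5: risk=68 vs 68: equal → NULL
txn_id=6: risk=68 vs 68: equal → NULL
txn_id=7: risk=88 vs 68: differ → 88
txn_id=8: risk=83 vs 68: differ → 83
txn_id=9: risk=32 vs 68: differ → 32
txn_id=10: risk=5 vs 68: differ → 5
txn_id=11: risk=27 vs 68: differ → 27
txn_id=12: risk=52 vs 68: differ → 52
txn_id=13: risk=69 vs 68: differ → 69
txn_id=14: risk=25 vs 68: differ → 25
txn_id=15: risk=8 vs 68: differ → 8
txn_id=16: risk=94 vs 68: differ → 94

NULL, NULL, NULL, 88, 83, 32, 5, 27, 52, 69, 25, 8, 94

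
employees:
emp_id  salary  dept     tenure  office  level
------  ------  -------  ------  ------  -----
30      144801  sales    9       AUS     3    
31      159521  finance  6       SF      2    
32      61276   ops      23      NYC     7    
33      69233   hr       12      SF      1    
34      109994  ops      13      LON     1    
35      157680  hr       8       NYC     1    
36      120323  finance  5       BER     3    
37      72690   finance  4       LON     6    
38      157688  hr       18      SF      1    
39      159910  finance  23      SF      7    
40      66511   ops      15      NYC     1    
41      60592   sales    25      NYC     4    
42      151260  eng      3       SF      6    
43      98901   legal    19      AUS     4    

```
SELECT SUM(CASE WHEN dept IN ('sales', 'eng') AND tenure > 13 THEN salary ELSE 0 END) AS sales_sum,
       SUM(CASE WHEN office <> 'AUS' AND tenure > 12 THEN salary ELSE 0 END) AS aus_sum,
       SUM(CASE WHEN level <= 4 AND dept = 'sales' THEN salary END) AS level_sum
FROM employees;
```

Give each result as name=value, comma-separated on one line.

sales_sum=60592, aus_sum=615971, level_sum=205393

[sales_sum: dept IN ('sales', 'eng') AND tenure > 13]
emp_id=30: ✗
emp_id=31: ✗
emp_id=32: ✗
emp_id=33: ✗
emp_id=34: ✗
emp_id=35: ✗
emp_id=36: ✗
emp_id=37: ✗
emp_id=38: ✗
emp_id=39: ✗
emp_id=40: ✗
emp_id=41: ✓ → 60592
emp_id=42: ✗
emp_id=43: ✗
sales_sum = 60592
—
[aus_sum: office <> 'AUS' AND tenure > 12]
emp_id=30: ✗
emp_id=31: ✗
emp_id=32: ✓ → 61276
emp_id=33: ✗
emp_id=34: ✓ → 109994
emp_id=35: ✗
emp_id=36: ✗
emp_id=37: ✗
emp_id=38: ✓ → 157688
emp_id=39: ✓ → 159910
emp_id=40: ✓ → 66511
emp_id=41: ✓ → 60592
emp_id=42: ✗
emp_id=43: ✗
aus_sum = 61276 + 109994 + 157688 + 159910 + 66511 + 60592 = 615971
—
[level_sum: level <= 4 AND dept = 'sales']
emp_id=30: ✓ → 144801
emp_id=31: ✗
emp_id=32: ✗
emp_id=33: ✗
emp_id=34: ✗
emp_id=35: ✗
emp_id=36: ✗
emp_id=37: ✗
emp_id=38: ✗
emp_id=39: ✗
emp_id=40: ✗
emp_id=41: ✓ → 60592
emp_id=42: ✗
emp_id=43: ✗
level_sum = 144801 + 60592 = 205393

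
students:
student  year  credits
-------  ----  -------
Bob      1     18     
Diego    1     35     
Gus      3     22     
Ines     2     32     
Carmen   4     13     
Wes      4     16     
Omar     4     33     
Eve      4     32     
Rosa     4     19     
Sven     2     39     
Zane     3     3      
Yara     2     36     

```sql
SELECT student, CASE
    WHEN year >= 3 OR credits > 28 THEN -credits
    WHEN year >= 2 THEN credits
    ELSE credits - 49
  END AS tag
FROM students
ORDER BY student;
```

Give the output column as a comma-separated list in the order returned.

student=Bob: ELSE → -31
student=Carmen: year >= 3 OR credits > 28 → -13
student=Diego: year >= 3 OR credits > 28 → -35
student=Eve: year >= 3 OR credits > 28 → -32
student=Gus: year >= 3 OR credits > 28 → -22
student=Ines: year >= 3 OR credits > 28 → -32
student=Omar: year >= 3 OR credits > 28 → -33
student=Rosa: year >= 3 OR credits > 28 → -19
student=Sven: year >= 3 OR credits > 28 → -39
student=Wes: year >= 3 OR credits > 28 → -16
student=Yara: year >= 3 OR credits > 28 → -36
student=Zane: year >= 3 OR credits > 28 → -3

-31, -13, -35, -32, -22, -32, -33, -19, -39, -16, -36, -3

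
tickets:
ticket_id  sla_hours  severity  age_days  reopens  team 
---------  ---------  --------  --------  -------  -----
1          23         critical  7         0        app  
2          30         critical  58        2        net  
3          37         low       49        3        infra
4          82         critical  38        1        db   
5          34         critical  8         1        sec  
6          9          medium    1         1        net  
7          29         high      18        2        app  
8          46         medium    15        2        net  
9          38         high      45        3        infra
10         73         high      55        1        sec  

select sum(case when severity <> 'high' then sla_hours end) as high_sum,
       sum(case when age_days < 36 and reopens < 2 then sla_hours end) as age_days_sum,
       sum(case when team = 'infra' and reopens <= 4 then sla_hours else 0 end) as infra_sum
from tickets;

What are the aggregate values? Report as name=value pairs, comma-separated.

high_sum=261, age_days_sum=66, infra_sum=75

[high_sum: severity <> 'high']
ticket_id=1: ✓ → 23
ticket_id=2: ✓ → 30
ticket_id=3: ✓ → 37
ticket_id=4: ✓ → 82
ticket_id=5: ✓ → 34
ticket_id=6: ✓ → 9
ticket_id=7: ✗
ticket_id=8: ✓ → 46
ticket_id=9: ✗
ticket_id=10: ✗
high_sum = 23 + 30 + 37 + 82 + 34 + 9 + 46 = 261
—
[age_days_sum: age_days < 36 and reopens < 2]
ticket_id=1: ✓ → 23
ticket_id=2: ✗
ticket_id=3: ✗
ticket_id=4: ✗
ticket_id=5: ✓ → 34
ticket_id=6: ✓ → 9
ticket_id=7: ✗
ticket_id=8: ✗
ticket_id=9: ✗
ticket_id=10: ✗
age_days_sum = 23 + 34 + 9 = 66
—
[infra_sum: team = 'infra' and reopens <= 4]
ticket_id=1: ✗
ticket_id=2: ✗
ticket_id=3: ✓ → 37
ticket_id=4: ✗
ticket_id=5: ✗
ticket_id=6: ✗
ticket_id=7: ✗
ticket_id=8: ✗
ticket_id=9: ✓ → 38
ticket_id=10: ✗
infra_sum = 37 + 38 = 75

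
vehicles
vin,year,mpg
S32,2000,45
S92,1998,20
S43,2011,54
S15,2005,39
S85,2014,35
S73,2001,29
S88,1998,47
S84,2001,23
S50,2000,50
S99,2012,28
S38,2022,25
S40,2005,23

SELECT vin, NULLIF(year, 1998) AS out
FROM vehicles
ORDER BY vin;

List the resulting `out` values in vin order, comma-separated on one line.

vin=S15: year=2005 vs 1998: differ → 2005
vin=S32: year=2000 vs 1998: differ → 2000
vin=S38: year=2022 vs 1998: differ → 2022
vin=S40: year=2005 vs 1998: differ → 2005
vin=S43: year=2011 vs 1998: differ → 2011
vin=S50: year=2000 vs 1998: differ → 2000
vin=S73: year=2001 vs 1998: differ → 2001
vin=S84: year=2001 vs 1998: differ → 2001
vin=S85: year=2014 vs 1998: differ → 2014
vin=S88: year=1998 vs 1998: equal → NULL
vin=S92: year=1998 vs 1998: equal → NULL
vin=S99: year=2012 vs 1998: differ → 2012

2005, 2000, 2022, 2005, 2011, 2000, 2001, 2001, 2014, NULL, NULL, 2012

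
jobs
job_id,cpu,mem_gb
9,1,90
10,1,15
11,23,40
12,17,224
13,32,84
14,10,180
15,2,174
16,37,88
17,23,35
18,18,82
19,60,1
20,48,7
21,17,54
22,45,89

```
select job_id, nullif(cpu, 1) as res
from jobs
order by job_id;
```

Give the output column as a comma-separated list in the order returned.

job_id=9: cpu=1 vs 1: equal → NULL
job_id=10: cpu=1 vs 1: equal → NULL
job_id=11: cpu=23 vs 1: differ → 23
job_id=12: cpu=17 vs 1: differ → 17
job_id=13: cpu=32 vs 1: differ → 32
job_id=14: cpu=10 vs 1: differ → 10
job_id=15: cpu=2 vs 1: differ → 2
job_id=16: cpu=37 vs 1: differ → 37
job_id=17: cpu=23 vs 1: differ → 23
job_id=18: cpu=18 vs 1: differ → 18
job_id=19: cpu=60 vs 1: differ → 60
job_id=20: cpu=48 vs 1: differ → 48
job_id=21: cpu=17 vs 1: differ → 17
job_id=22: cpu=45 vs 1: differ → 45

NULL, NULL, 23, 17, 32, 10, 2, 37, 23, 18, 60, 48, 17, 45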